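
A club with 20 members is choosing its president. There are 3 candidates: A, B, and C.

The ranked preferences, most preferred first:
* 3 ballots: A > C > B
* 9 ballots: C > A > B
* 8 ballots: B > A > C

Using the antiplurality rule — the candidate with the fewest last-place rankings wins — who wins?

A

Last-place votes: A 0, B 12, C 8.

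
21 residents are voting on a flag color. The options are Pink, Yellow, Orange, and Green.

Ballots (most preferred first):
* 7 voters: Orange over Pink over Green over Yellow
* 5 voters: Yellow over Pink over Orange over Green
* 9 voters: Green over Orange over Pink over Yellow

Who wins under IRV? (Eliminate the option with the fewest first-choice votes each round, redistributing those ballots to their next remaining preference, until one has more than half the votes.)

Round 1: Pink 0, Yellow 5, Orange 7, Green 9. Pink eliminated.
Round 2: Yellow 5, Orange 7, Green 9. Yellow eliminated.
Round 3: Orange 12, Green 9. Orange has a majority (≥11).

Orange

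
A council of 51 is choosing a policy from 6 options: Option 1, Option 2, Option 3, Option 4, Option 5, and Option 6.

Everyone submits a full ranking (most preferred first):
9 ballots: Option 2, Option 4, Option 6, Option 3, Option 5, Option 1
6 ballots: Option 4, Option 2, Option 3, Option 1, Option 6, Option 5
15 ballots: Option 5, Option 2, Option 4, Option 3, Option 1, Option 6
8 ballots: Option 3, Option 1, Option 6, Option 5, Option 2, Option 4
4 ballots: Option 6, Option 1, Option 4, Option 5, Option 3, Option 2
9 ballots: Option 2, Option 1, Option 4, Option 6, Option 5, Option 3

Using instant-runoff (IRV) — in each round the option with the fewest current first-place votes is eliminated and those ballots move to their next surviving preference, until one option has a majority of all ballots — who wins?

Option 5

Round 1: Option 1 0, Option 2 18, Option 3 8, Option 4 6, Option 5 15, Option 6 4. Option 1 eliminated.
Round 2: Option 2 18, Option 3 8, Option 4 6, Option 5 15, Option 6 4. Option 6 eliminated.
Round 3: Option 2 18, Option 3 8, Option 4 10, Option 5 15. Option 3 eliminated.
Round 4: Option 2 18, Option 4 10, Option 5 23. Option 4 eliminated.
Round 5: Option 2 24, Option 5 27. Option 5 has a majority (≥26).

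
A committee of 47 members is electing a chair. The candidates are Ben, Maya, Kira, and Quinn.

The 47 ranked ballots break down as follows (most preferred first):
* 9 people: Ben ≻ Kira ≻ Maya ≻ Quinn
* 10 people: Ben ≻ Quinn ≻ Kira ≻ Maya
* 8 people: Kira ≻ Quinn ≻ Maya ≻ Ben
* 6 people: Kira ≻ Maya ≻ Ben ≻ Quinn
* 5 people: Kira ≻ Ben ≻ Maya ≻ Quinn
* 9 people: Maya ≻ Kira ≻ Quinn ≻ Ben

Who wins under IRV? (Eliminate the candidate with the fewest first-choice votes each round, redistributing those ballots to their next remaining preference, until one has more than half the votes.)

Kira

Round 1: Ben 19, Maya 9, Kira 19, Quinn 0. Quinn eliminated.
Round 2: Ben 19, Maya 9, Kira 19. Maya eliminated.
Round 3: Ben 19, Kira 28. Kira has a majority (≥24).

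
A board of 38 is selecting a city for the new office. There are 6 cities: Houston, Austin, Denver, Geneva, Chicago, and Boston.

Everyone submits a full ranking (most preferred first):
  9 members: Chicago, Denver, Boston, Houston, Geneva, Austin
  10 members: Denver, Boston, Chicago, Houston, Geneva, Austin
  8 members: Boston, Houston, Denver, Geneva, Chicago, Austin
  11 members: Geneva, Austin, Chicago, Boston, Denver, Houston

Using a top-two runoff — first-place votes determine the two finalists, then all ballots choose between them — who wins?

Round 1 first-place votes: Houston 0, Austin 0, Denver 10, Geneva 11, Chicago 9, Boston 8. Geneva and Denver advance.
Runoff: Geneva is ranked above Denver on 11 ballots, Denver above Geneva on 27.

Denver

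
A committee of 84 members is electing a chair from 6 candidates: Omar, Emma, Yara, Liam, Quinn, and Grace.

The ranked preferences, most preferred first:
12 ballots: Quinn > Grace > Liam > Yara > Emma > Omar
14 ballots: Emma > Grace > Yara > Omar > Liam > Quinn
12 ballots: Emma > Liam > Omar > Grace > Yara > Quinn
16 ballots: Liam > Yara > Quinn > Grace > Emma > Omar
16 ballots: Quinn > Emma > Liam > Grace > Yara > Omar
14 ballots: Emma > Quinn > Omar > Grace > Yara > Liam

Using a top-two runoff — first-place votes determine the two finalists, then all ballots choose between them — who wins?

Round 1 first-place votes: Omar 0, Emma 40, Yara 0, Liam 16, Quinn 28, Grace 0. Emma and Quinn advance.
Runoff: Emma is ranked above Quinn on 40 ballots, Quinn above Emma on 44.

Quinn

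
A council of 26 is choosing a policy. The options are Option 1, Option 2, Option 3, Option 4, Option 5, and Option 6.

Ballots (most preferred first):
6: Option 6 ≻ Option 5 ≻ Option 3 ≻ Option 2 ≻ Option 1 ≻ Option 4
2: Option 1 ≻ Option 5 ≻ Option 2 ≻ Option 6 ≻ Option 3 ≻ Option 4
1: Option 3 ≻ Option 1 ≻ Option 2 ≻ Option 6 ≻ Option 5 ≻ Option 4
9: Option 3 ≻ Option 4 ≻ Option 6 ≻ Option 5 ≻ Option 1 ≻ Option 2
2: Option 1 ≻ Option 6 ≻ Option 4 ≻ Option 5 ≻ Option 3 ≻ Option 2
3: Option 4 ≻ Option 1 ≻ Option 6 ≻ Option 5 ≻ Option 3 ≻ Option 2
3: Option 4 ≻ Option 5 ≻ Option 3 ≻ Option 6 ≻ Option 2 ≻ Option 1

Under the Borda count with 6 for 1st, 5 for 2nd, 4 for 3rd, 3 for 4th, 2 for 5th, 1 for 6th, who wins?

Option 6

Option 1: 6×2 + 2×6 + 1×5 + 9×2 + 2×6 + 3×5 + 3×1 = 77
Option 2: 6×3 + 2×4 + 1×4 + 9×1 + 2×1 + 3×1 + 3×2 = 50
Option 3: 6×4 + 2×2 + 1×6 + 9×6 + 2×2 + 3×2 + 3×4 = 110
Option 4: 6×1 + 2×1 + 1×1 + 9×5 + 2×4 + 3×6 + 3×6 = 98
Option 5: 6×5 + 2×5 + 1×2 + 9×3 + 2×3 + 3×3 + 3×5 = 99
Option 6: 6×6 + 2×3 + 1×3 + 9×4 + 2×5 + 3×4 + 3×3 = 112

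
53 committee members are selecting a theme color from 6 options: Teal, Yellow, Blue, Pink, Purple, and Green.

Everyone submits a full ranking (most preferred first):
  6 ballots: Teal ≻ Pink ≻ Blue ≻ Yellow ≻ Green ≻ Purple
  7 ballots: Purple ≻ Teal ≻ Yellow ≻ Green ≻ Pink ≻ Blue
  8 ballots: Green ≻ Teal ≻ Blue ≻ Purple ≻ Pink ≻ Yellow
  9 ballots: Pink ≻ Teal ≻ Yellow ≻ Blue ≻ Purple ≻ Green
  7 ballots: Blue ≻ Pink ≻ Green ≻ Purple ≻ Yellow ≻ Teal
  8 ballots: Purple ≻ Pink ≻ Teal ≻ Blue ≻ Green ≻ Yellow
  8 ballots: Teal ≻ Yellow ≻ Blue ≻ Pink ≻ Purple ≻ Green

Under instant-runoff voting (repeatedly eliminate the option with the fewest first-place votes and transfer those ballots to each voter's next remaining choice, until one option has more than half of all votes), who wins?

Round 1: Teal 14, Yellow 0, Blue 7, Pink 9, Purple 15, Green 8. Yellow eliminated.
Round 2: Teal 14, Blue 7, Pink 9, Purple 15, Green 8. Blue eliminated.
Round 3: Teal 14, Pink 16, Purple 15, Green 8. Green eliminated.
Round 4: Teal 22, Pink 16, Purple 15. Purple eliminated.
Round 5: Teal 29, Pink 24. Teal has a majority (≥27).

Teal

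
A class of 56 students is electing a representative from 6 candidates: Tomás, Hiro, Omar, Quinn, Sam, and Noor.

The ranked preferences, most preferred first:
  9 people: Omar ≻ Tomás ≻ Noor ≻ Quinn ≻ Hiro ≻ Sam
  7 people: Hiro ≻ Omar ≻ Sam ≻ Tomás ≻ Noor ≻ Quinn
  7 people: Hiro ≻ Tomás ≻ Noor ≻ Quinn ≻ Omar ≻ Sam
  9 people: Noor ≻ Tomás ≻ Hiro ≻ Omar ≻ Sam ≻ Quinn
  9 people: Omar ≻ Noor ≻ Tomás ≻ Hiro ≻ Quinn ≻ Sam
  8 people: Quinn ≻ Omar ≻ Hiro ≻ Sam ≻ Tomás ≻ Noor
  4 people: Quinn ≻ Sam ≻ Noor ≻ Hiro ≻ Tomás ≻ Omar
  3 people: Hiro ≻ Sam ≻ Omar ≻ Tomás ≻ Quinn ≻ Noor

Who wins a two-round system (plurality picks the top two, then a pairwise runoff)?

Hiro

Round 1 first-place votes: Tomás 0, Hiro 17, Omar 18, Quinn 12, Sam 0, Noor 9. Omar and Hiro advance.
Runoff: Omar is ranked above Hiro on 26 ballots, Hiro above Omar on 30.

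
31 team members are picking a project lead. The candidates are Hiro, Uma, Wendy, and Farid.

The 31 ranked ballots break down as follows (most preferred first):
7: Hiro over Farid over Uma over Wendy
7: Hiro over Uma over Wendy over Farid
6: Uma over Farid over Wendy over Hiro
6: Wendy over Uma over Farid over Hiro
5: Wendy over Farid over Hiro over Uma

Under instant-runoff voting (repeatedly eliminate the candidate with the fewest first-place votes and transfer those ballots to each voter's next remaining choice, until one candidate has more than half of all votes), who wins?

Wendy

Round 1: Hiro 14, Uma 6, Wendy 11, Farid 0. Farid eliminated.
Round 2: Hiro 14, Uma 6, Wendy 11. Uma eliminated.
Round 3: Hiro 14, Wendy 17. Wendy has a majority (≥16).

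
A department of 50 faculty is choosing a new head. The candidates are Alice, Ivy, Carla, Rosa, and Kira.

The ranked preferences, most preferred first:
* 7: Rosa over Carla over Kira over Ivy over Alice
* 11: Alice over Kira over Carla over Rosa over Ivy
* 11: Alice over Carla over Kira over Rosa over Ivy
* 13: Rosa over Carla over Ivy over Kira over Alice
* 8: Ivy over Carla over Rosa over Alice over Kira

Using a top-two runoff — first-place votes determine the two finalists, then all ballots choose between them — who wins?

Rosa

Round 1 first-place votes: Alice 22, Ivy 8, Carla 0, Rosa 20, Kira 0. Alice and Rosa advance.
Runoff: Alice is ranked above Rosa on 22 ballots, Rosa above Alice on 28.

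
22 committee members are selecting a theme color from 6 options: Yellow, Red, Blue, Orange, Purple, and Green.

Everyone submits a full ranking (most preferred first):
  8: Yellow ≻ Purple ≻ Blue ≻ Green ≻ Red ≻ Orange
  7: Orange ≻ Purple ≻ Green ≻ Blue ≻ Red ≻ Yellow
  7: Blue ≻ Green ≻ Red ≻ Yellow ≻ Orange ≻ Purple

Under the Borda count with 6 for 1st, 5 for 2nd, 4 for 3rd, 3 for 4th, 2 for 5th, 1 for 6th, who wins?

Yellow: 8×6 + 7×1 + 7×3 = 76
Red: 8×2 + 7×2 + 7×4 = 58
Blue: 8×4 + 7×3 + 7×6 = 95
Orange: 8×1 + 7×6 + 7×2 = 64
Purple: 8×5 + 7×5 + 7×1 = 82
Green: 8×3 + 7×4 + 7×5 = 87

Blue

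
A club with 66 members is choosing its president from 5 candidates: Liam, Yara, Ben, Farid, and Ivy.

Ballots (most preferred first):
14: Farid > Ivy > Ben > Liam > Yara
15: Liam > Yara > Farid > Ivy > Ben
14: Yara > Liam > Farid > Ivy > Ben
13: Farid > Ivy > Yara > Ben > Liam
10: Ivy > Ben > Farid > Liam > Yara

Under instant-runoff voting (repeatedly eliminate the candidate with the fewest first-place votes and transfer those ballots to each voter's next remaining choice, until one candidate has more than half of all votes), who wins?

Round 1: Liam 15, Yara 14, Ben 0, Farid 27, Ivy 10. Ben eliminated.
Round 2: Liam 15, Yara 14, Farid 27, Ivy 10. Ivy eliminated.
Round 3: Liam 15, Yara 14, Farid 37. Farid has a majority (≥34).

Farid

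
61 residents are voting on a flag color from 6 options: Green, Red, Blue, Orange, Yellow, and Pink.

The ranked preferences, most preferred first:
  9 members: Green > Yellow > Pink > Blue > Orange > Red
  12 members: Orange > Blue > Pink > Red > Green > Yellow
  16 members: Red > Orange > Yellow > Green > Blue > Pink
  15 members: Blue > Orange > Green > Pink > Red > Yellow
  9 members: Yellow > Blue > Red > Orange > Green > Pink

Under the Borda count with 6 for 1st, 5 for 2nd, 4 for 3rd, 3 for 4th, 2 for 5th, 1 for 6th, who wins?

Orange

Green: 9×6 + 12×2 + 16×3 + 15×4 + 9×2 = 204
Red: 9×1 + 12×3 + 16×6 + 15×2 + 9×4 = 207
Blue: 9×3 + 12×5 + 16×2 + 15×6 + 9×5 = 254
Orange: 9×2 + 12×6 + 16×5 + 15×5 + 9×3 = 272
Yellow: 9×5 + 12×1 + 16×4 + 15×1 + 9×6 = 190
Pink: 9×4 + 12×4 + 16×1 + 15×3 + 9×1 = 154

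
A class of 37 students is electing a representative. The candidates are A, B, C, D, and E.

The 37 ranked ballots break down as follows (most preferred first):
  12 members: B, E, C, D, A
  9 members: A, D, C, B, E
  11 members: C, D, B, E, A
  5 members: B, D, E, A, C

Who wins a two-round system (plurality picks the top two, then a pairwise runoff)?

Round 1 first-place votes: A 9, B 17, C 11, D 0, E 0. B and C advance.
Runoff: B is ranked above C on 17 ballots, C above B on 20.

C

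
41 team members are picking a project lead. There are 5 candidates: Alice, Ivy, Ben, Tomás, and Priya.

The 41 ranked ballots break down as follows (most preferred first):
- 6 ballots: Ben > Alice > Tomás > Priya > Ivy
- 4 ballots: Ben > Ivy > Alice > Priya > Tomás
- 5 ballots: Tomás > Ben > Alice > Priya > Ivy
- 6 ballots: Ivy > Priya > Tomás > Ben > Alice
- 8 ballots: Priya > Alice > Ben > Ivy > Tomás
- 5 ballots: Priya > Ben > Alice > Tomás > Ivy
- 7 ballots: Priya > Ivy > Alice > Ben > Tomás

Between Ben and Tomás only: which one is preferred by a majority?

Ben is ranked above Tomás on 30 ballots; Tomás above Ben on 11.

Ben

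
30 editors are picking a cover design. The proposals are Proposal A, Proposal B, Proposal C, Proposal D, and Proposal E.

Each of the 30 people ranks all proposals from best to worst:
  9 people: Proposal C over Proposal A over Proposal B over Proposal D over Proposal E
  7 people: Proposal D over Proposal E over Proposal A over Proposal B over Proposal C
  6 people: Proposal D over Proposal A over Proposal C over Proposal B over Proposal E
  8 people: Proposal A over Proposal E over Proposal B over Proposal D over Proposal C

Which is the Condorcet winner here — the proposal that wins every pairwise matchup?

Proposal A vs Proposal B: 30–0
Proposal A vs Proposal C: 21–9
Proposal A vs Proposal D: 17–13
Proposal A vs Proposal E: 23–7
Proposal A beats every other proposal.

Proposal A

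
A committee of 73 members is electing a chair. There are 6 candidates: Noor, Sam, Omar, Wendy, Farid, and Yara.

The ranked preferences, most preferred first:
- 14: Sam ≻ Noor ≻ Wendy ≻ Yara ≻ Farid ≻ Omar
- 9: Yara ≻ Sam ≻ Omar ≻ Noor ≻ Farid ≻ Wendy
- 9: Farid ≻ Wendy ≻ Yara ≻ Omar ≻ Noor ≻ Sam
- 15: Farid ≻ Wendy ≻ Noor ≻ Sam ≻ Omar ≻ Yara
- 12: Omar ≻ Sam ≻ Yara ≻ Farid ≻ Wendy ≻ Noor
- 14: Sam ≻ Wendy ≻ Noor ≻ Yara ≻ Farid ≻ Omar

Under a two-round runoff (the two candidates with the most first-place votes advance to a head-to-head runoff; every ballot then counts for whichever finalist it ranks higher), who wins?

Round 1 first-place votes: Noor 0, Sam 28, Omar 12, Wendy 0, Farid 24, Yara 9. Sam and Farid advance.
Runoff: Sam is ranked above Farid on 49 ballots, Farid above Sam on 24.

Sam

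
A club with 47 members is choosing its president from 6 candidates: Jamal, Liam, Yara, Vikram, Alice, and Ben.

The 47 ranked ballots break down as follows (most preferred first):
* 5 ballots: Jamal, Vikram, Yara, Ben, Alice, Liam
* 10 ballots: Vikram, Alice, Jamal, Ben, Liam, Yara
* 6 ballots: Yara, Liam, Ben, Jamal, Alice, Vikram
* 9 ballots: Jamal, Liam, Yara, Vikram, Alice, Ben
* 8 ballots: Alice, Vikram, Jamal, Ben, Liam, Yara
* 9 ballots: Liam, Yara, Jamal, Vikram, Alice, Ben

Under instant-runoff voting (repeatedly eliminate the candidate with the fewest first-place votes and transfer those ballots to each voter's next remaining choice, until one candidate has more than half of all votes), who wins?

Liam

Round 1: Jamal 14, Liam 9, Yara 6, Vikram 10, Alice 8, Ben 0. Ben eliminated.
Round 2: Jamal 14, Liam 9, Yara 6, Vikram 10, Alice 8. Yara eliminated.
Round 3: Jamal 14, Liam 15, Vikram 10, Alice 8. Alice eliminated.
Round 4: Jamal 14, Liam 15, Vikram 18. Jamal eliminated.
Round 5: Liam 24, Vikram 23. Liam has a majority (≥24).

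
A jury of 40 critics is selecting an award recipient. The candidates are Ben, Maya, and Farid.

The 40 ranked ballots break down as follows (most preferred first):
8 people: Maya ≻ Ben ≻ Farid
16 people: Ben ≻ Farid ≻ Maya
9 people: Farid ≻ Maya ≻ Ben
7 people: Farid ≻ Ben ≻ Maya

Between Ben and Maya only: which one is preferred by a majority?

Ben is ranked above Maya on 23 ballots; Maya above Ben on 17.

Ben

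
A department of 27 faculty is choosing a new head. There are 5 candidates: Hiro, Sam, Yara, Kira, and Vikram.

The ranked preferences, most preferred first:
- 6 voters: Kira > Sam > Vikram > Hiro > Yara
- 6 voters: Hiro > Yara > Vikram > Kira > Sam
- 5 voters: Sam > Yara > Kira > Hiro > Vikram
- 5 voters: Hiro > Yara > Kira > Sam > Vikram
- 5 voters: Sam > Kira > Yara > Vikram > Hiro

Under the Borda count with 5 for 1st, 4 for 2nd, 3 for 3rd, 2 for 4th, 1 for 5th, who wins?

Kira

Hiro: 6×2 + 6×5 + 5×2 + 5×5 + 5×1 = 82
Sam: 6×4 + 6×1 + 5×5 + 5×2 + 5×5 = 90
Yara: 6×1 + 6×4 + 5×4 + 5×4 + 5×3 = 85
Kira: 6×5 + 6×2 + 5×3 + 5×3 + 5×4 = 92
Vikram: 6×3 + 6×3 + 5×1 + 5×1 + 5×2 = 56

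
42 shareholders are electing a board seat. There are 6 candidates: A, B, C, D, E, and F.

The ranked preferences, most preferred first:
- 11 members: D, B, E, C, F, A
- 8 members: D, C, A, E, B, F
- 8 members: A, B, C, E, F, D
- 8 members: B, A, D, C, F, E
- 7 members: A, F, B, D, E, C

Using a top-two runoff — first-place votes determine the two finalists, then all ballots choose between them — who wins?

Round 1 first-place votes: A 15, B 8, C 0, D 19, E 0, F 0. D and A advance.
Runoff: D is ranked above A on 19 ballots, A above D on 23.

A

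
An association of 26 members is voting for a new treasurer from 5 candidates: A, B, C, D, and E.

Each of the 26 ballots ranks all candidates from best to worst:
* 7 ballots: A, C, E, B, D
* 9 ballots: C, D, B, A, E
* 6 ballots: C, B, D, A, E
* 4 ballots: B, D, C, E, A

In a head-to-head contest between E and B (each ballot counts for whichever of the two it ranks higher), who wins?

E is ranked above B on 7 ballots; B above E on 19.

B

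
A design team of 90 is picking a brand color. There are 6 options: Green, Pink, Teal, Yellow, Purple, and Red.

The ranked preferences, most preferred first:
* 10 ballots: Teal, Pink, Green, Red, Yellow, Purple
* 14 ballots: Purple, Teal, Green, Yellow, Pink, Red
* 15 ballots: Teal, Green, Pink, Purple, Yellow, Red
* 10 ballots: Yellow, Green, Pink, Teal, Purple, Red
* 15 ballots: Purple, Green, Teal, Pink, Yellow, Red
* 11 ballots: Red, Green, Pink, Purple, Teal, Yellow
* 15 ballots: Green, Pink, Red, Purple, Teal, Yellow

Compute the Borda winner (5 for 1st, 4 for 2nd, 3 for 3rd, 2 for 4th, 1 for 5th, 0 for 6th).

Green

Green: 10×3 + 14×3 + 15×4 + 10×4 + 15×4 + 11×4 + 15×5 = 351
Pink: 10×4 + 14×1 + 15×3 + 10×3 + 15×2 + 11×3 + 15×4 = 252
Teal: 10×5 + 14×4 + 15×5 + 10×2 + 15×3 + 11×1 + 15×1 = 272
Yellow: 10×1 + 14×2 + 15×1 + 10×5 + 15×1 + 11×0 + 15×0 = 118
Purple: 10×0 + 14×5 + 15×2 + 10×1 + 15×5 + 11×2 + 15×2 = 237
Red: 10×2 + 14×0 + 15×0 + 10×0 + 15×0 + 11×5 + 15×3 = 120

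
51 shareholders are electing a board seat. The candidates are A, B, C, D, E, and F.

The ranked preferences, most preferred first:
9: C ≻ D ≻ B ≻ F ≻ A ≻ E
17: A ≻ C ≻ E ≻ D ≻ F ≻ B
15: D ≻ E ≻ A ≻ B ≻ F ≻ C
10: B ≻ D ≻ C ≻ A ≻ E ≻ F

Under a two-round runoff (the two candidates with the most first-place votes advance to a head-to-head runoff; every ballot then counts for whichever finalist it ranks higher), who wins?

D

Round 1 first-place votes: A 17, B 10, C 9, D 15, E 0, F 0. A and D advance.
Runoff: A is ranked above D on 17 ballots, D above A on 34.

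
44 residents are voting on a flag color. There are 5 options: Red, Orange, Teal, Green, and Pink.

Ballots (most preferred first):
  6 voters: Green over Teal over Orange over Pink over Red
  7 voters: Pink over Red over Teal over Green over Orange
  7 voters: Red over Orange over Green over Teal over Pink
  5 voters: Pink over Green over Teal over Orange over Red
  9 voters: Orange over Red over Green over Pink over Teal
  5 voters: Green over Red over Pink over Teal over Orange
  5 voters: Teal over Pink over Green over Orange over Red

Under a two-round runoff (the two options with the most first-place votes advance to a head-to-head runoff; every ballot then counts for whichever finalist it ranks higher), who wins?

Green

Round 1 first-place votes: Red 7, Orange 9, Teal 5, Green 11, Pink 12. Pink and Green advance.
Runoff: Pink is ranked above Green on 17 ballots, Green above Pink on 27.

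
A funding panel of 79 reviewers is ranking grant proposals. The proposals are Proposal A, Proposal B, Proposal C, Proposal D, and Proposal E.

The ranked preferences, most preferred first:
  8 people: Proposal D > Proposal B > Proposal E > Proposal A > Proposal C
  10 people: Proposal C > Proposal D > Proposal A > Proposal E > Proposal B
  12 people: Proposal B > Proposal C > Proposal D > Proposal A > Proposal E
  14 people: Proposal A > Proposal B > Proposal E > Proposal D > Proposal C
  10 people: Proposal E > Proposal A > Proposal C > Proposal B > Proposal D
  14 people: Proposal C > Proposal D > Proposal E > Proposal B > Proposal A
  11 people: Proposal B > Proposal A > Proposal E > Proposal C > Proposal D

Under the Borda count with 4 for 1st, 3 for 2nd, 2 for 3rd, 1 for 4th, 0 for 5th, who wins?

Proposal A: 8×1 + 10×2 + 12×1 + 14×4 + 10×3 + 14×0 + 11×3 = 159
Proposal B: 8×3 + 10×0 + 12×4 + 14×3 + 10×1 + 14×1 + 11×4 = 182
Proposal C: 8×0 + 10×4 + 12×3 + 14×0 + 10×2 + 14×4 + 11×1 = 163
Proposal D: 8×4 + 10×3 + 12×2 + 14×1 + 10×0 + 14×3 + 11×0 = 142
Proposal E: 8×2 + 10×1 + 12×0 + 14×2 + 10×4 + 14×2 + 11×2 = 144

Proposal B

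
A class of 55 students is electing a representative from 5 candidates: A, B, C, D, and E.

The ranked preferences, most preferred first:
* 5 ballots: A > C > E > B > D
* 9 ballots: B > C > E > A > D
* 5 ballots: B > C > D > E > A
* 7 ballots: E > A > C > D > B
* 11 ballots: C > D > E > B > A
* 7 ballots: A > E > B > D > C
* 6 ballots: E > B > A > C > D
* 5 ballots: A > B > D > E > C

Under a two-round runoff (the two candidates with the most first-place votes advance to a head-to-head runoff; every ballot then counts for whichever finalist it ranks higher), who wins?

Round 1 first-place votes: A 17, B 14, C 11, D 0, E 13. A and B advance.
Runoff: A is ranked above B on 24 ballots, B above A on 31.

B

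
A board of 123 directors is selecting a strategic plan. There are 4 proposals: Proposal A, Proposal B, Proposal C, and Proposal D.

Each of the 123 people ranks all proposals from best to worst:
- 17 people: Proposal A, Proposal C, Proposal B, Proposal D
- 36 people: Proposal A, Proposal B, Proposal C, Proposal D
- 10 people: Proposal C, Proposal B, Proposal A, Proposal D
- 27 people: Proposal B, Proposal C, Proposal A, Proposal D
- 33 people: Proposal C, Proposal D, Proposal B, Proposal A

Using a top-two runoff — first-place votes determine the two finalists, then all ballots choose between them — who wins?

Proposal C

Round 1 first-place votes: Proposal A 53, Proposal B 27, Proposal C 43, Proposal D 0. Proposal A and Proposal C advance.
Runoff: Proposal A is ranked above Proposal C on 53 ballots, Proposal C above Proposal A on 70.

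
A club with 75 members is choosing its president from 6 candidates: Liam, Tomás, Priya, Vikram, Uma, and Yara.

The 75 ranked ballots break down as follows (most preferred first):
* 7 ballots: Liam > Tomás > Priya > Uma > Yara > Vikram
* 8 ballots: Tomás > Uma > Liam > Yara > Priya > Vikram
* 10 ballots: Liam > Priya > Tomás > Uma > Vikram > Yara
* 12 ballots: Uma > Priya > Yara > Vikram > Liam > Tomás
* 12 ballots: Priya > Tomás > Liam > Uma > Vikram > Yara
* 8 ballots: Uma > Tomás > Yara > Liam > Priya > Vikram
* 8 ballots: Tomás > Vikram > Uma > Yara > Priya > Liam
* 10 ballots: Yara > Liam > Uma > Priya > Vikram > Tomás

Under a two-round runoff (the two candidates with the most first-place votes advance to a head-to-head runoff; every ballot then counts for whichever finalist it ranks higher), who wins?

Liam

Round 1 first-place votes: Liam 17, Tomás 16, Priya 12, Vikram 0, Uma 20, Yara 10. Uma and Liam advance.
Runoff: Uma is ranked above Liam on 36 ballots, Liam above Uma on 39.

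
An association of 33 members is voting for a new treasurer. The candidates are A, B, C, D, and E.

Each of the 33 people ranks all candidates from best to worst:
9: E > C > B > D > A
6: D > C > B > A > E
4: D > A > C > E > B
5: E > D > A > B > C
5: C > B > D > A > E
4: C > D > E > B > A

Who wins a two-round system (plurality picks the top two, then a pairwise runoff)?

D

Round 1 first-place votes: A 0, B 0, C 9, D 10, E 14. E and D advance.
Runoff: E is ranked above D on 14 ballots, D above E on 19.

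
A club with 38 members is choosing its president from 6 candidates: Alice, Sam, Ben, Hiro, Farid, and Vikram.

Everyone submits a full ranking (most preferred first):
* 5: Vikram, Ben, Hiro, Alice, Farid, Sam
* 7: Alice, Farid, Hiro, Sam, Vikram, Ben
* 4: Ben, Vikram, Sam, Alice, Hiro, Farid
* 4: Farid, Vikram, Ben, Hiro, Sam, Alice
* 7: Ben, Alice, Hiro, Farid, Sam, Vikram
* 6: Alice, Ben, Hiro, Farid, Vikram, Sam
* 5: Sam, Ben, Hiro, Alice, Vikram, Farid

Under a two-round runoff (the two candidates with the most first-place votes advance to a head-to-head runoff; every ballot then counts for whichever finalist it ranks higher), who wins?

Round 1 first-place votes: Alice 13, Sam 5, Ben 11, Hiro 0, Farid 4, Vikram 5. Alice and Ben advance.
Runoff: Alice is ranked above Ben on 13 ballots, Ben above Alice on 25.

Ben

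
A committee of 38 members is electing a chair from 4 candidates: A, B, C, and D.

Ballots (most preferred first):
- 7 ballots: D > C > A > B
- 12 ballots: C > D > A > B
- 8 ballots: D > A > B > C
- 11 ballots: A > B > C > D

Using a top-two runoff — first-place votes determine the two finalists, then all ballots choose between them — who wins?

C

Round 1 first-place votes: A 11, B 0, C 12, D 15. D and C advance.
Runoff: D is ranked above C on 15 ballots, C above D on 23.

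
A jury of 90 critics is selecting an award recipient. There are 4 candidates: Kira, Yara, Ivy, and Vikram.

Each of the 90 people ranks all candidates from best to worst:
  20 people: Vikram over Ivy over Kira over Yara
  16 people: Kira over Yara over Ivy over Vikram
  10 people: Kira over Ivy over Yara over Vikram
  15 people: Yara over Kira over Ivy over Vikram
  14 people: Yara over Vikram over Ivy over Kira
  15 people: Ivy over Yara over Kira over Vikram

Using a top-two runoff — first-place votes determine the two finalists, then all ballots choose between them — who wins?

Kira

Round 1 first-place votes: Kira 26, Yara 29, Ivy 15, Vikram 20. Yara and Kira advance.
Runoff: Yara is ranked above Kira on 44 ballots, Kira above Yara on 46.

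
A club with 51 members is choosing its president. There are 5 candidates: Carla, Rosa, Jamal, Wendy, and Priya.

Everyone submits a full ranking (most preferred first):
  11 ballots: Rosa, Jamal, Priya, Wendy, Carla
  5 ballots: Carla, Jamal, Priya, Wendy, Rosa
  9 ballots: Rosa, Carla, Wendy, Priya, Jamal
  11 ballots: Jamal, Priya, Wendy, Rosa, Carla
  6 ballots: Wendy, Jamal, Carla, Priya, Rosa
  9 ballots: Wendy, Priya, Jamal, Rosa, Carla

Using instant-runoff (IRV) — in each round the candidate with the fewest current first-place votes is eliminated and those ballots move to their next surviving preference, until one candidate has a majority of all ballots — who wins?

Round 1: Carla 5, Rosa 20, Jamal 11, Wendy 15, Priya 0. Priya eliminated.
Round 2: Carla 5, Rosa 20, Jamal 11, Wendy 15. Carla eliminated.
Round 3: Rosa 20, Jamal 16, Wendy 15. Wendy eliminated.
Round 4: Rosa 20, Jamal 31. Jamal has a majority (≥26).

Jamal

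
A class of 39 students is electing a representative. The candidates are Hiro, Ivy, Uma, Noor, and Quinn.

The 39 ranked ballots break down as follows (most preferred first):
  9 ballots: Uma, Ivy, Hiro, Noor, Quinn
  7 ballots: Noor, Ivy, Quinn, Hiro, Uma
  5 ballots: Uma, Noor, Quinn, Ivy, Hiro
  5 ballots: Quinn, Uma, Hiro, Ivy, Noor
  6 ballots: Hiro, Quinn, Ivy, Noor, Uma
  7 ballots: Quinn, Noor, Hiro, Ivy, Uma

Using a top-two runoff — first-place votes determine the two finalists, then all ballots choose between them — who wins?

Quinn

Round 1 first-place votes: Hiro 6, Ivy 0, Uma 14, Noor 7, Quinn 12. Uma and Quinn advance.
Runoff: Uma is ranked above Quinn on 14 ballots, Quinn above Uma on 25.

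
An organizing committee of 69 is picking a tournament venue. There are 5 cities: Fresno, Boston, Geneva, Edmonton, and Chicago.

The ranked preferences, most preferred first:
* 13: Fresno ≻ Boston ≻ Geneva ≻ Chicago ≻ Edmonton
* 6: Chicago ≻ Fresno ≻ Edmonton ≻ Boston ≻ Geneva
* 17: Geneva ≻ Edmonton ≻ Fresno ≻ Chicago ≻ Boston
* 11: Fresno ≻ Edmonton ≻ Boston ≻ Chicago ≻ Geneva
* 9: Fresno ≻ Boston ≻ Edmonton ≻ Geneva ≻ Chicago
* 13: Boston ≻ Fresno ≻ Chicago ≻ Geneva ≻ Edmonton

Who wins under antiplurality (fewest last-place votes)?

Fresno

Last-place votes: Fresno 0, Boston 17, Geneva 17, Edmonton 26, Chicago 9.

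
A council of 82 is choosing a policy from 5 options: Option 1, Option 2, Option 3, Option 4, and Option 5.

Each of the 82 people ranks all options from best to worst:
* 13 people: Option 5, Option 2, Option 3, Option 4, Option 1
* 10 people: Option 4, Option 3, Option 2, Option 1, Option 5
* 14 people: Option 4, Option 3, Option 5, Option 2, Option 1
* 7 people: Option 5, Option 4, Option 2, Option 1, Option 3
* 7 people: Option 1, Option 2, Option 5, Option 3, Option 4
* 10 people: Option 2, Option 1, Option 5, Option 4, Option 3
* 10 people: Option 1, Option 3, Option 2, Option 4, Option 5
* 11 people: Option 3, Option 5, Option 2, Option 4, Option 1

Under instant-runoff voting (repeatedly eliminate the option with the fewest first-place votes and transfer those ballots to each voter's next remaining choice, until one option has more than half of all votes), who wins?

Round 1: Option 1 17, Option 2 10, Option 3 11, Option 4 24, Option 5 20. Option 2 eliminated.
Round 2: Option 1 27, Option 3 11, Option 4 24, Option 5 20. Option 3 eliminated.
Round 3: Option 1 27, Option 4 24, Option 5 31. Option 4 eliminated.
Round 4: Option 1 37, Option 5 45. Option 5 has a majority (≥42).

Option 5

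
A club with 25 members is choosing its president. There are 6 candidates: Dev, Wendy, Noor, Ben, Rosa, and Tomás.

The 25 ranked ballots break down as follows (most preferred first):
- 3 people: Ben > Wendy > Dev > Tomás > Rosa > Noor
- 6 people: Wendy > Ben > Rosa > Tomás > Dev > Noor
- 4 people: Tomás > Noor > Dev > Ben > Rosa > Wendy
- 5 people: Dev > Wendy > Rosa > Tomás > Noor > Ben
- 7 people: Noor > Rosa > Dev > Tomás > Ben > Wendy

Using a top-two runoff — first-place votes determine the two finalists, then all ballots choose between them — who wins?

Round 1 first-place votes: Dev 5, Wendy 6, Noor 7, Ben 3, Rosa 0, Tomás 4. Noor and Wendy advance.
Runoff: Noor is ranked above Wendy on 11 ballots, Wendy above Noor on 14.

Wendy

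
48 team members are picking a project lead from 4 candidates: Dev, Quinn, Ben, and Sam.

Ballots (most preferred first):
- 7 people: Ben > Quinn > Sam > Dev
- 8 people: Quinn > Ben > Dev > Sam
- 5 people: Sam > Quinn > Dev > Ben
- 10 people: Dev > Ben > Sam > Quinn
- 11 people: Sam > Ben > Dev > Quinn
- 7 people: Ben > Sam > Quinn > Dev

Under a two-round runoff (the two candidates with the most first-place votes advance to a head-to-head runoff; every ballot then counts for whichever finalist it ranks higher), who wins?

Round 1 first-place votes: Dev 10, Quinn 8, Ben 14, Sam 16. Sam and Ben advance.
Runoff: Sam is ranked above Ben on 16 ballots, Ben above Sam on 32.

Ben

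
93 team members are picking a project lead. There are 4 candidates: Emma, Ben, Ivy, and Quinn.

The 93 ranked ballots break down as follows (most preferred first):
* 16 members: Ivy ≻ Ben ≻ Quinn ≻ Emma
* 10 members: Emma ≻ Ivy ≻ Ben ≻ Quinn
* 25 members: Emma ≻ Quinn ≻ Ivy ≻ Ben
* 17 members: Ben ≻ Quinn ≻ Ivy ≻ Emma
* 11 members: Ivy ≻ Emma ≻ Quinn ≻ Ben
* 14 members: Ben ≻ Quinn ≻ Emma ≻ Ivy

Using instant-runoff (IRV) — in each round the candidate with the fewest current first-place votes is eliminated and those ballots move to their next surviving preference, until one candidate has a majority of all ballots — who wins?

Ben

Round 1: Emma 35, Ben 31, Ivy 27, Quinn 0. Quinn eliminated.
Round 2: Emma 35, Ben 31, Ivy 27. Ivy eliminated.
Round 3: Emma 46, Ben 47. Ben has a majority (≥47).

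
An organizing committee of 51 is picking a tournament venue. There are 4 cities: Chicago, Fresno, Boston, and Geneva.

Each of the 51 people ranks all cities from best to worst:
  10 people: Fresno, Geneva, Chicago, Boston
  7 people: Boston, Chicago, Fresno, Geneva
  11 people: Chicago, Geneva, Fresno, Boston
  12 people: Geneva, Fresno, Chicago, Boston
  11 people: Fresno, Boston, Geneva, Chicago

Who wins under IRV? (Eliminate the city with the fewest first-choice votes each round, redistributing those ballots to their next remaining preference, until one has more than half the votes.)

Fresno

Round 1: Chicago 11, Fresno 21, Boston 7, Geneva 12. Boston eliminated.
Round 2: Chicago 18, Fresno 21, Geneva 12. Geneva eliminated.
Round 3: Chicago 18, Fresno 33. Fresno has a majority (≥26).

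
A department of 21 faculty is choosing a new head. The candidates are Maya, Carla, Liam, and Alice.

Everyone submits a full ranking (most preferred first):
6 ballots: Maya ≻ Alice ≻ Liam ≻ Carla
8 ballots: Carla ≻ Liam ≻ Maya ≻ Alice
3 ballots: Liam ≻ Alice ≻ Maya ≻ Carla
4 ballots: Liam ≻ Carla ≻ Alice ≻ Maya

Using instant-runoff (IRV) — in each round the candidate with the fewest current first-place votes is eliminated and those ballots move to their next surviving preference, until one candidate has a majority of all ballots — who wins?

Liam

Round 1: Maya 6, Carla 8, Liam 7, Alice 0. Alice eliminated.
Round 2: Maya 6, Carla 8, Liam 7. Maya eliminated.
Round 3: Carla 8, Liam 13. Liam has a majority (≥11).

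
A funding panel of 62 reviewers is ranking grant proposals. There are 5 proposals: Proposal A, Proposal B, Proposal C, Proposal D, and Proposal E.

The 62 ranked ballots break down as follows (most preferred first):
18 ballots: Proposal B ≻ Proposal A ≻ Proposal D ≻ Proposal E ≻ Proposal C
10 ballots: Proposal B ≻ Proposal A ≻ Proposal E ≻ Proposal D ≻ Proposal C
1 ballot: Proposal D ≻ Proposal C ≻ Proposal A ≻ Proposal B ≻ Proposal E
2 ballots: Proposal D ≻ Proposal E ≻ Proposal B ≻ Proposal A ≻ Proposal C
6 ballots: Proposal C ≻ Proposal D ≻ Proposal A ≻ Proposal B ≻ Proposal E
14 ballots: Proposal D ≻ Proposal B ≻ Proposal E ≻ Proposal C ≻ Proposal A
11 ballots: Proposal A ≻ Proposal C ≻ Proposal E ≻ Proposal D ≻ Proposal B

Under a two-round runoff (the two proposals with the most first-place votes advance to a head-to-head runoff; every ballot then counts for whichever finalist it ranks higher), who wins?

Proposal D

Round 1 first-place votes: Proposal A 11, Proposal B 28, Proposal C 6, Proposal D 17, Proposal E 0. Proposal B and Proposal D advance.
Runoff: Proposal B is ranked above Proposal D on 28 ballots, Proposal D above Proposal B on 34.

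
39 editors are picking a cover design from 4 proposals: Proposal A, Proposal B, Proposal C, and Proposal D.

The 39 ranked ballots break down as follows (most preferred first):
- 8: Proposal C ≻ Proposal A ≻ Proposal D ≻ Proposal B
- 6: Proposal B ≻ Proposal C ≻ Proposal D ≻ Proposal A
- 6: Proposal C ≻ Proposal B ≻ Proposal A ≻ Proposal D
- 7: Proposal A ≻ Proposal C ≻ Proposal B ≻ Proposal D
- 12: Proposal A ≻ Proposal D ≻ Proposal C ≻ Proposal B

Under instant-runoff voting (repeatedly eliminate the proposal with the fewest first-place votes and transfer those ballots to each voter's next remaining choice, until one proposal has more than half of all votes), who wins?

Round 1: Proposal A 19, Proposal B 6, Proposal C 14, Proposal D 0. Proposal D eliminated.
Round 2: Proposal A 19, Proposal B 6, Proposal C 14. Proposal B eliminated.
Round 3: Proposal A 19, Proposal C 20. Proposal C has a majority (≥20).

Proposal C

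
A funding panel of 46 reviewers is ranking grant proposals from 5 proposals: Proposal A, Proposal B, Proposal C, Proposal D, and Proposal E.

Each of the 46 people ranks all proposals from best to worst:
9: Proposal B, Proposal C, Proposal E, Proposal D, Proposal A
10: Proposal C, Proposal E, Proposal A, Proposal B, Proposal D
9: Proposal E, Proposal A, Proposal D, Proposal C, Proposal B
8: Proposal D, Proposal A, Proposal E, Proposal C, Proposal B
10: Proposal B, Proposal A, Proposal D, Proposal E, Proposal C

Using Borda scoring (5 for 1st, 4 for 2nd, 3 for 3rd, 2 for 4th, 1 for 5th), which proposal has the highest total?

Proposal E

Proposal A: 9×1 + 10×3 + 9×4 + 8×4 + 10×4 = 147
Proposal B: 9×5 + 10×2 + 9×1 + 8×1 + 10×5 = 132
Proposal C: 9×4 + 10×5 + 9×2 + 8×2 + 10×1 = 130
Proposal D: 9×2 + 10×1 + 9×3 + 8×5 + 10×3 = 125
Proposal E: 9×3 + 10×4 + 9×5 + 8×3 + 10×2 = 156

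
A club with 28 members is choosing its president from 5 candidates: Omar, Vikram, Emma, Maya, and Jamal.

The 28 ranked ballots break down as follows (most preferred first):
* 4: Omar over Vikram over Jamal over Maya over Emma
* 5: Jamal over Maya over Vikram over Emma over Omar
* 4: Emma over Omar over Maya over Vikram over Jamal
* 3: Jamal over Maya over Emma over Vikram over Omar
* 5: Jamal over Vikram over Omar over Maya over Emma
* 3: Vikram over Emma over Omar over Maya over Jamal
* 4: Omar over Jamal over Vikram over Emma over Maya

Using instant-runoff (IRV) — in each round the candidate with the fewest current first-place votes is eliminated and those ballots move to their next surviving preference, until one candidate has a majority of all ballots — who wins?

Round 1: Omar 8, Vikram 3, Emma 4, Maya 0, Jamal 13. Maya eliminated.
Round 2: Omar 8, Vikram 3, Emma 4, Jamal 13. Vikram eliminated.
Round 3: Omar 8, Emma 7, Jamal 13. Emma eliminated.
Round 4: Omar 15, Jamal 13. Omar has a majority (≥15).

Omar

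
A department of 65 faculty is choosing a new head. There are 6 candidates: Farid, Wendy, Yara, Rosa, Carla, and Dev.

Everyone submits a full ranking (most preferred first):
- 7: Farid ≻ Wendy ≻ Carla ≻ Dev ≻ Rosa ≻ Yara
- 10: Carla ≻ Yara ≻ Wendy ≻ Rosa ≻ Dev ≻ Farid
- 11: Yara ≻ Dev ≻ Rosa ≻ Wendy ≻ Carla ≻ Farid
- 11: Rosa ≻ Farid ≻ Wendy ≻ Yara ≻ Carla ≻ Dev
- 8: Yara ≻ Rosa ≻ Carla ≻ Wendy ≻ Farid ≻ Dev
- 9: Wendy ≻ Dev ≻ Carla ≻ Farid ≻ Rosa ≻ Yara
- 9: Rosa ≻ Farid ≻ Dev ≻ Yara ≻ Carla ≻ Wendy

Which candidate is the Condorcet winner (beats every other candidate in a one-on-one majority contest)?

Rosa

Rosa vs Farid: 49–16
Rosa vs Wendy: 39–26
Rosa vs Yara: 36–29
Rosa vs Carla: 39–26
Rosa vs Dev: 38–27
Rosa beats every other candidate.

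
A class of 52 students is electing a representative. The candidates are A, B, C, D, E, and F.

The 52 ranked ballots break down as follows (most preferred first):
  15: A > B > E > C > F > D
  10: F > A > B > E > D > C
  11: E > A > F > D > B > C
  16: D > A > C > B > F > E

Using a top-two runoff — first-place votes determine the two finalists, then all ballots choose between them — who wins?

Round 1 first-place votes: A 15, B 0, C 0, D 16, E 11, F 10. D and A advance.
Runoff: D is ranked above A on 16 ballots, A above D on 36.

A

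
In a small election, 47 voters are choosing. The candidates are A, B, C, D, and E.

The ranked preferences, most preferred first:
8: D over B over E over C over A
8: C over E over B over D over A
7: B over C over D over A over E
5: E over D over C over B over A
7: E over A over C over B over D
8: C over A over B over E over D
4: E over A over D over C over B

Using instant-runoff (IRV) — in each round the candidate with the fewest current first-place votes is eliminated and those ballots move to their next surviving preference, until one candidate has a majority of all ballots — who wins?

E

Round 1: A 0, B 7, C 16, D 8, E 16. A eliminated.
Round 2: B 7, C 16, D 8, E 16. B eliminated.
Round 3: C 23, D 8, E 16. D eliminated.
Round 4: C 23, E 24. E has a majority (≥24).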